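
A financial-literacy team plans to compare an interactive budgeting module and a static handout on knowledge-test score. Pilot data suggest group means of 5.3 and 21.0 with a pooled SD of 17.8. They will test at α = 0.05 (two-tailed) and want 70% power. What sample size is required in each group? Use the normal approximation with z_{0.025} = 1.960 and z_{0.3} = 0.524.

Cohen's d = |M₁ − M₂| / SD_pooled = |5.3 − 21.0| / 17.8 = 15.7 / 17.8 = 0.882.
For two independent groups with equal n: n = 2·((z_{α/2} + z_β) / d)².
z_{α/2} + z_β = 1.960 + 0.524 = 2.484.
n = 2 × (2.484 / 0.882)² = 2 × 2.816² = 2 × 7.93 = 15.9.
Round up to the next whole participant.

n = 16 per group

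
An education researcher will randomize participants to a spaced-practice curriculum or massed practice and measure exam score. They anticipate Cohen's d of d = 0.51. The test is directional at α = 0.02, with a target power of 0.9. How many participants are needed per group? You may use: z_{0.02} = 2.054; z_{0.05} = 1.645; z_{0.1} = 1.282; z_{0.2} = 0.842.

n = 86 per group

For two independent groups with equal n: n = 2·((z_{α} + z_β) / d)².
z_{α} + z_β = 2.054 + 1.282 = 3.336.
n = 2 × (3.336 / 0.51)² = 2 × 6.541² = 2 × 42.79 = 85.6.
Round up to the next whole participant.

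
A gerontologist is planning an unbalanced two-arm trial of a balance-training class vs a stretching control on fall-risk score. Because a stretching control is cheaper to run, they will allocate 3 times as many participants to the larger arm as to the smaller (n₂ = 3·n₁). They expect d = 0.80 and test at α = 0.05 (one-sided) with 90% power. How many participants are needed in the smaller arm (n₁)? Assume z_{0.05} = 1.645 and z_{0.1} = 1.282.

n₁ = 18

With allocation ratio k = n₂/n₁ = 3, Var(x̄₁−x̄₂) = σ²(1/n₁ + 1/(k·n₁)) = σ²·(k+1)/(k·n₁).
So n₁ = (1 + 1/k)·((z_{α} + z_β)/d)² = 1.333 × (2.927/0.80)².
n₁ = 1.333 × 13.39 = 17.8.
Round up: n₁ = 18, giving n₂ = 3 × 18 = 54.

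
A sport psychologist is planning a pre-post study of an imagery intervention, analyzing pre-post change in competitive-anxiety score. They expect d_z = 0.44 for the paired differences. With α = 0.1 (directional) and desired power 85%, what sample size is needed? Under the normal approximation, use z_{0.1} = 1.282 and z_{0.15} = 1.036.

n = 28 pairs

For a paired (one-sample on differences) test: n = ((z_{α} + z_β) / d)².
z_{α} + z_β = 1.282 + 1.036 = 2.318.
n = (2.318 / 0.44)² = 5.268² = 27.75.
Round up.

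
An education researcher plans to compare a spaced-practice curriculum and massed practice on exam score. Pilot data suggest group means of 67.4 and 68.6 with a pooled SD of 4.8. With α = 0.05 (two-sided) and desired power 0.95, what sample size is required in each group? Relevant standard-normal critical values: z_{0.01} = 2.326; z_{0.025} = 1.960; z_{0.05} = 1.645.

n = 416 per group

Cohen's d = |M₁ − M₂| / SD_pooled = |67.4 − 68.6| / 4.8 = 1.2 / 4.8 = 0.250.
For two independent groups with equal n: n = 2·((z_{α/2} + z_β) / d)².
z_{α/2} + z_β = 1.960 + 1.645 = 3.605.
n = 2 × (3.605 / 0.250)² = 2 × 14.420² = 2 × 207.94 = 415.9.
Round up to the next whole participant.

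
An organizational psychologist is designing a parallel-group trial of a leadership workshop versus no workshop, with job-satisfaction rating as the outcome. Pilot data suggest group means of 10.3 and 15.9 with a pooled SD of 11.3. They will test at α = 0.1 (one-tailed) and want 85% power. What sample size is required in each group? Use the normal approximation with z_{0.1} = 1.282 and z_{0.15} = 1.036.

Cohen's d = |M₁ − M₂| / SD_pooled = |10.3 − 15.9| / 11.3 = 5.6 / 11.3 = 0.496.
For two independent groups with equal n: n = 2·((z_{α} + z_β) / d)².
z_{α} + z_β = 1.282 + 1.036 = 2.318.
n = 2 × (2.318 / 0.496)² = 2 × 4.673² = 2 × 21.84 = 43.7.
Round up to the next whole participant.

n = 44 per group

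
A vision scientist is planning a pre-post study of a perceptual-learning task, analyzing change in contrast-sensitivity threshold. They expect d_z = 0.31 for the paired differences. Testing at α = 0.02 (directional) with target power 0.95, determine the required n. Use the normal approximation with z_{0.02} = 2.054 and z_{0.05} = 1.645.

For a paired (one-sample on differences) test: n = ((z_{α} + z_β) / d)².
z_{α} + z_β = 2.054 + 1.645 = 3.699.
n = (3.699 / 0.31)² = 11.932² = 142.38.
Round up.

n = 143 pairs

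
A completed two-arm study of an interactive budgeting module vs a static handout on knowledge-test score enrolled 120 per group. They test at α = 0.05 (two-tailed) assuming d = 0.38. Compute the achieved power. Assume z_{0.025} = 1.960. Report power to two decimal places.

For two equal groups, power = Φ(d·√(n/2) − z_{α/2}).
d·√(n/2) = 0.38 × √(120/2) = 0.38 × 7.746 = 2.943.
z_β = 2.943 − 1.960 = 0.983.
Power = Φ(0.983) = 0.837.

power ≈ 0.84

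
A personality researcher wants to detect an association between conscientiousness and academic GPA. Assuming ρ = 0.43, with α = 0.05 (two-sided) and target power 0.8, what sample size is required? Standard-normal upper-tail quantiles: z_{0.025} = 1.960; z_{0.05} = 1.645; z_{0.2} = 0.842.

n = 41

Fisher's z: C = ½·ln((1+r)/(1−r)) = ½·ln(2.5088) = 0.4599.
n = ((z_{α/2} + z_β)/C)² + 3.
(1.960 + 0.842) / 0.4599 = 2.802 / 0.4599 = 6.093.
n = 6.093² + 3 = 37.12 + 3 = 40.1.
Round up.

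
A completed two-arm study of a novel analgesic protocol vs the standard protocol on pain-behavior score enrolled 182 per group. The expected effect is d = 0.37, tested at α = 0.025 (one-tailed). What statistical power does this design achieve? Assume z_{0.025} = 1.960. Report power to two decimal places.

power ≈ 0.94

For two equal groups, power = Φ(d·√(n/2) − z_{α}).
d·√(n/2) = 0.37 × √(182/2) = 0.37 × 9.539 = 3.530.
z_β = 3.530 − 1.960 = 1.570.
Power = Φ(1.570) = 0.942.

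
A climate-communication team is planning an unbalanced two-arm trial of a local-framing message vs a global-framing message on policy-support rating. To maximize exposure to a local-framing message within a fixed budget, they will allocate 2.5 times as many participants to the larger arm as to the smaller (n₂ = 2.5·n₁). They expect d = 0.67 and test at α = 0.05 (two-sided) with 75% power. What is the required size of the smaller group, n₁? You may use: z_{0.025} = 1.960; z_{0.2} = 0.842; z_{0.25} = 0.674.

n₁ = 22

With allocation ratio k = n₂/n₁ = 2.5, Var(x̄₁−x̄₂) = σ²(1/n₁ + 1/(k·n₁)) = σ²·(k+1)/(k·n₁).
So n₁ = (1 + 1/k)·((z_{α/2} + z_β)/d)² = 1.400 × (2.634/0.67)².
n₁ = 1.400 × 15.46 = 21.6.
Round up: n₁ = 22, giving n₂ = 2.5 × 22 = 55.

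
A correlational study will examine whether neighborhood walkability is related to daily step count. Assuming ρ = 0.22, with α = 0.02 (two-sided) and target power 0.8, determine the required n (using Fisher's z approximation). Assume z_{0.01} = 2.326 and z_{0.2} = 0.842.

Fisher's z: C = ½·ln((1+r)/(1−r)) = ½·ln(1.5641) = 0.2237.
n = ((z_{α/2} + z_β)/C)² + 3.
(2.326 + 0.842) / 0.2237 = 3.168 / 0.2237 = 14.162.
n = 14.162² + 3 = 200.56 + 3 = 203.6.
Round up.

n = 204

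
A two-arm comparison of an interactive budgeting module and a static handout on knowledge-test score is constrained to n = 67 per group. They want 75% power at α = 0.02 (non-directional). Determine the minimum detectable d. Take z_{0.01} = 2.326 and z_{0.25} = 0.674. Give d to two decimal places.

For two independent groups of n = 67 each: d_min = (z_{α/2} + z_β)·√(2/n).
z-sum = 2.326 + 0.674 = 3.000.
d_min = 3.000 × √(2/67) = 3.000 × 0.1728 = 0.518.

d_min ≈ 0.52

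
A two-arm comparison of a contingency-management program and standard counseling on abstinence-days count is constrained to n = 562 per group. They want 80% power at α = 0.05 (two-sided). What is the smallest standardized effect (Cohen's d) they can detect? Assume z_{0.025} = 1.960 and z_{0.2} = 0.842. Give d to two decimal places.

d_min ≈ 0.17

For two independent groups of n = 562 each: d_min = (z_{α/2} + z_β)·√(2/n).
z-sum = 1.960 + 0.842 = 2.802.
d_min = 2.802 × √(2/562) = 2.802 × 0.0597 = 0.167.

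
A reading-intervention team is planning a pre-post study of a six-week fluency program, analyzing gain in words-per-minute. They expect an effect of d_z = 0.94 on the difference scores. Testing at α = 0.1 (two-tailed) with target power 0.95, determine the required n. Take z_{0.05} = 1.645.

n = 13 pairs

For a paired (one-sample on differences) test: n = ((z_{α/2} + z_β) / d)².
z_{α/2} + z_β = 1.645 + 1.645 = 3.290.
n = (3.290 / 0.94)² = 3.500² = 12.25.
Round up.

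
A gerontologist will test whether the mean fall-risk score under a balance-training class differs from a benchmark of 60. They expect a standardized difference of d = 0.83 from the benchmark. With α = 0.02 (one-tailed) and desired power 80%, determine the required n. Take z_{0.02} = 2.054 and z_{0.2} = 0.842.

For a one-sample test: n = ((z_{α} + z_β) / d)².
z_{α} + z_β = 2.054 + 0.842 = 2.896.
n = (2.896 / 0.83)² = 3.489² = 12.17.
Round up.

n = 13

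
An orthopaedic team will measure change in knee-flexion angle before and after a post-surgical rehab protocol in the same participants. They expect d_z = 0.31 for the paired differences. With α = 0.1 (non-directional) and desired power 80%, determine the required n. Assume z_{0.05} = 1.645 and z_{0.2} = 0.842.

n = 65 pairs

For a paired (one-sample on differences) test: n = ((z_{α/2} + z_β) / d)².
z_{α/2} + z_β = 1.645 + 0.842 = 2.487.
n = (2.487 / 0.31)² = 8.023² = 64.36.
Round up.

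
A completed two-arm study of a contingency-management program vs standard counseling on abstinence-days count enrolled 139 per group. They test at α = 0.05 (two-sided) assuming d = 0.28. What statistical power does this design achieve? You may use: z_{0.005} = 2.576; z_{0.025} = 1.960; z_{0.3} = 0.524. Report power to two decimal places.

For two equal groups, power = Φ(d·√(n/2) − z_{α/2}).
d·√(n/2) = 0.28 × √(139/2) = 0.28 × 8.337 = 2.334.
z_β = 2.334 − 1.960 = 0.374.
Power = Φ(0.374) = 0.646.

power ≈ 0.65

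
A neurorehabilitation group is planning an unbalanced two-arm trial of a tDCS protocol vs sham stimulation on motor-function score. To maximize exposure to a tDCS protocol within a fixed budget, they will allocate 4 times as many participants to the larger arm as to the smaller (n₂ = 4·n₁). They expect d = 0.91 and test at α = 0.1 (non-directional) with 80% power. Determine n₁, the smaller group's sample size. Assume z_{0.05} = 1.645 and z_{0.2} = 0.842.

With allocation ratio k = n₂/n₁ = 4, Var(x̄₁−x̄₂) = σ²(1/n₁ + 1/(k·n₁)) = σ²·(k+1)/(k·n₁).
So n₁ = (1 + 1/k)·((z_{α/2} + z_β)/d)² = 1.250 × (2.487/0.91)².
n₁ = 1.250 × 7.47 = 9.3.
Round up: n₁ = 10, giving n₂ = 4 × 10 = 40.

n₁ = 10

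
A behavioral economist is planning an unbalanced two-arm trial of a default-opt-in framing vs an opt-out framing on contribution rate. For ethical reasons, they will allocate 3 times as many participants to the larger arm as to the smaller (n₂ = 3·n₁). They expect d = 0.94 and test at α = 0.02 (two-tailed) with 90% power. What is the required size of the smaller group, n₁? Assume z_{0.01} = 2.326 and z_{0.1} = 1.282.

n₁ = 20

With allocation ratio k = n₂/n₁ = 3, Var(x̄₁−x̄₂) = σ²(1/n₁ + 1/(k·n₁)) = σ²·(k+1)/(k·n₁).
So n₁ = (1 + 1/k)·((z_{α/2} + z_β)/d)² = 1.333 × (3.608/0.94)².
n₁ = 1.333 × 14.73 = 19.6.
Round up: n₁ = 20, giving n₂ = 3 × 20 = 60.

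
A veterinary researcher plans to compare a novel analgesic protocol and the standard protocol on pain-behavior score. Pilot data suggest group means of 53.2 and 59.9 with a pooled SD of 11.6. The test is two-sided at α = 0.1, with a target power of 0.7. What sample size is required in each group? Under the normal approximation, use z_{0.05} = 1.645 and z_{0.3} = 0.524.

Cohen's d = |M₁ − M₂| / SD_pooled = |53.2 − 59.9| / 11.6 = 6.7 / 11.6 = 0.578.
For two independent groups with equal n: n = 2·((z_{α/2} + z_β) / d)².
z_{α/2} + z_β = 1.645 + 0.524 = 2.169.
n = 2 × (2.169 / 0.578)² = 2 × 3.753² = 2 × 14.08 = 28.2.
Round up to the next whole participant.

n = 29 per group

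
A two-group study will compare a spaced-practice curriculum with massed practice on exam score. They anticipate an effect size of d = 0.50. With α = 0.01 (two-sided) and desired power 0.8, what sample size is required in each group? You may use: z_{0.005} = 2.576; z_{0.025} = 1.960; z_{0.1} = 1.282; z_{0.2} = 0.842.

For two independent groups with equal n: n = 2·((z_{α/2} + z_β) / d)².
z_{α/2} + z_β = 2.576 + 0.842 = 3.418.
n = 2 × (3.418 / 0.50)² = 2 × 6.836² = 2 × 46.73 = 93.5.
Round up to the next whole participant.

n = 94 per group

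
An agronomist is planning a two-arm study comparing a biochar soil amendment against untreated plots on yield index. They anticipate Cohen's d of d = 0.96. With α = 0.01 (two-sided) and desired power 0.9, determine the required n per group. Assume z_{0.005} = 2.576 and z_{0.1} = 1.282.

For two independent groups with equal n: n = 2·((z_{α/2} + z_β) / d)².
z_{α/2} + z_β = 2.576 + 1.282 = 3.858.
n = 2 × (3.858 / 0.96)² = 2 × 4.019² = 2 × 16.15 = 32.3.
Round up to the next whole participant.

n = 33 per group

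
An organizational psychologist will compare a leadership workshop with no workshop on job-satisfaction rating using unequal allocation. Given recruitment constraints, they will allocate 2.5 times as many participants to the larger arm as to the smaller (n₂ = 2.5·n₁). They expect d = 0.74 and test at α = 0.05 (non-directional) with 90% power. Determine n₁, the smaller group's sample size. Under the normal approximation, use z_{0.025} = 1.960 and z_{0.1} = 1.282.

With allocation ratio k = n₂/n₁ = 2.5, Var(x̄₁−x̄₂) = σ²(1/n₁ + 1/(k·n₁)) = σ²·(k+1)/(k·n₁).
So n₁ = (1 + 1/k)·((z_{α/2} + z_β)/d)² = 1.400 × (3.242/0.74)².
n₁ = 1.400 × 19.19 = 26.9.
Round up: n₁ = 27, giving n₂ = ⌈2.5 × 27⌉ = ⌈67.5⌉ = 68.

n₁ = 27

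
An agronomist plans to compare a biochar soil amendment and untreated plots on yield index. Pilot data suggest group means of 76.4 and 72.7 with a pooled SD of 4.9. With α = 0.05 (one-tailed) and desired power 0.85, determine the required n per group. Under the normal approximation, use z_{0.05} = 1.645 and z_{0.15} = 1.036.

Cohen's d = |M₁ − M₂| / SD_pooled = |76.4 − 72.7| / 4.9 = 3.7 / 4.9 = 0.755.
For two independent groups with equal n: n = 2·((z_{α} + z_β) / d)².
z_{α} + z_β = 1.645 + 1.036 = 2.681.
n = 2 × (2.681 / 0.755)² = 2 × 3.551² = 2 × 12.61 = 25.2.
Round up to the next whole participant.

n = 26 per group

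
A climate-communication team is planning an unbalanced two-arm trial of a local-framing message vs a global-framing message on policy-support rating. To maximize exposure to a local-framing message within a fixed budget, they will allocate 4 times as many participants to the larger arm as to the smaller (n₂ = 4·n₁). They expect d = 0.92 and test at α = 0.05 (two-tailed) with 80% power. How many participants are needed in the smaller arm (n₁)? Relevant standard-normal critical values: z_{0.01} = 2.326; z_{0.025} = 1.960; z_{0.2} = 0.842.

n₁ = 12

With allocation ratio k = n₂/n₁ = 4, Var(x̄₁−x̄₂) = σ²(1/n₁ + 1/(k·n₁)) = σ²·(k+1)/(k·n₁).
So n₁ = (1 + 1/k)·((z_{α/2} + z_β)/d)² = 1.250 × (2.802/0.92)².
n₁ = 1.250 × 9.28 = 11.6.
Round up: n₁ = 12, giving n₂ = 4 × 12 = 48.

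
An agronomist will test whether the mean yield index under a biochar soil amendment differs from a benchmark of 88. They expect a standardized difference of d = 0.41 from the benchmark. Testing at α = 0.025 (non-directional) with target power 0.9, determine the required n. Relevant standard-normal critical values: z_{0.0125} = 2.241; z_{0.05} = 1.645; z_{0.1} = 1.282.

For a one-sample test: n = ((z_{α/2} + z_β) / d)².
z_{α/2} + z_β = 2.241 + 1.282 = 3.523.
n = (3.523 / 0.41)² = 8.593² = 73.83.
Round up.

n = 74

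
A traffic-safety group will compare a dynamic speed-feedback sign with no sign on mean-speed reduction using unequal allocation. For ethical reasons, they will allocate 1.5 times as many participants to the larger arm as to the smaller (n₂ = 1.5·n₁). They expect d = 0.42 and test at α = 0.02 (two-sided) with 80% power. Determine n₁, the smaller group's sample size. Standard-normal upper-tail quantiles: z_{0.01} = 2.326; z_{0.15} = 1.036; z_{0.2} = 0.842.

n₁ = 95

With allocation ratio k = n₂/n₁ = 1.5, Var(x̄₁−x̄₂) = σ²(1/n₁ + 1/(k·n₁)) = σ²·(k+1)/(k·n₁).
So n₁ = (1 + 1/k)·((z_{α/2} + z_β)/d)² = 1.667 × (3.168/0.42)².
n₁ = 1.667 × 56.89 = 94.8.
Round up: n₁ = 95, giving n₂ = ⌈1.5 × 95⌉ = ⌈142.5⌉ = 143.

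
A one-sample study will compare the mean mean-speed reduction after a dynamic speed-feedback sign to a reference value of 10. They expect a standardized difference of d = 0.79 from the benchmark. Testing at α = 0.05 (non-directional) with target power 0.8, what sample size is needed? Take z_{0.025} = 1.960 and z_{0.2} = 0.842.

n = 13

For a one-sample test: n = ((z_{α/2} + z_β) / d)².
z_{α/2} + z_β = 1.960 + 0.842 = 2.802.
n = (2.802 / 0.79)² = 3.547² = 12.58.
Round up.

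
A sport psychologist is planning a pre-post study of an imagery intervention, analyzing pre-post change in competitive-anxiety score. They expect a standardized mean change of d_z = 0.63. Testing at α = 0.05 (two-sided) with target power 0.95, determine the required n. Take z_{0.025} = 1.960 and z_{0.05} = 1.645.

For a paired (one-sample on differences) test: n = ((z_{α/2} + z_β) / d)².
z_{α/2} + z_β = 1.960 + 1.645 = 3.605.
n = (3.605 / 0.63)² = 5.722² = 32.74.
Round up.

n = 33 pairs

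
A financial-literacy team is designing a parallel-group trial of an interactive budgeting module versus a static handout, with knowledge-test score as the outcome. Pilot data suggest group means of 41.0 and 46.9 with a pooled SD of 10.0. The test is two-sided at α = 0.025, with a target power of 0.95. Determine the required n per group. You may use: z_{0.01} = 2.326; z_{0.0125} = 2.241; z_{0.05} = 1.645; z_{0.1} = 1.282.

n = 87 per group

Cohen's d = |M₁ − M₂| / SD_pooled = |41.0 − 46.9| / 10.0 = 5.9 / 10.0 = 0.590.
For two independent groups with equal n: n = 2·((z_{α/2} + z_β) / d)².
z_{α/2} + z_β = 2.241 + 1.645 = 3.886.
n = 2 × (3.886 / 0.590)² = 2 × 6.586² = 2 × 43.38 = 86.8.
Round up to the next whole participant.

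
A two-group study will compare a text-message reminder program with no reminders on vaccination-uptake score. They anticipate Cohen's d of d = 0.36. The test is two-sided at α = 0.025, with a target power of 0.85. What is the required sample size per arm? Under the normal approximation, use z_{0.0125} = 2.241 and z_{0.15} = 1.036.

For two independent groups with equal n: n = 2·((z_{α/2} + z_β) / d)².
z_{α/2} + z_β = 2.241 + 1.036 = 3.277.
n = 2 × (3.277 / 0.36)² = 2 × 9.103² = 2 × 82.86 = 165.7.
Round up to the next whole participant.

n = 166 per group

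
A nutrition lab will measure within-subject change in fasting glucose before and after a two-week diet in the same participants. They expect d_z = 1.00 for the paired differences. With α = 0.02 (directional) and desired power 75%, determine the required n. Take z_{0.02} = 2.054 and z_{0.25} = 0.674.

n = 8 pairs

For a paired (one-sample on differences) test: n = ((z_{α} + z_β) / d)².
z_{α} + z_β = 2.054 + 0.674 = 2.728.
n = (2.728 / 1.00)² = 2.728² = 7.44.
Round up.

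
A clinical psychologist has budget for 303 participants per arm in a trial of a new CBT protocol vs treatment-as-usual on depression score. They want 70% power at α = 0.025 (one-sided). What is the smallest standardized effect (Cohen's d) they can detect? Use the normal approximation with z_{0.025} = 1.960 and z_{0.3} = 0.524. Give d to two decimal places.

d_min ≈ 0.20

For two independent groups of n = 303 each: d_min = (z_{α} + z_β)·√(2/n).
z-sum = 1.960 + 0.524 = 2.484.
d_min = 2.484 × √(2/303) = 2.484 × 0.0812 = 0.202.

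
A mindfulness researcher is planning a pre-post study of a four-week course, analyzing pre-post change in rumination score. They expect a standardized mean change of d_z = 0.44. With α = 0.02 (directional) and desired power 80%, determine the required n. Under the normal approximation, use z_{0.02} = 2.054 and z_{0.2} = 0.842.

n = 44 pairs

For a paired (one-sample on differences) test: n = ((z_{α} + z_β) / d)².
z_{α} + z_β = 2.054 + 0.842 = 2.896.
n = (2.896 / 0.44)² = 6.582² = 43.32.
Round up.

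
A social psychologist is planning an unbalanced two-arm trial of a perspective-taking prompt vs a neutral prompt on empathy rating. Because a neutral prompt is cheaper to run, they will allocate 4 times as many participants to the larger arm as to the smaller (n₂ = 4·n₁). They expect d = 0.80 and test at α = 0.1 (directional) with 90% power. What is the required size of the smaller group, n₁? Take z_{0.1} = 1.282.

n₁ = 13

With allocation ratio k = n₂/n₁ = 4, Var(x̄₁−x̄₂) = σ²(1/n₁ + 1/(k·n₁)) = σ²·(k+1)/(k·n₁).
So n₁ = (1 + 1/k)·((z_{α} + z_β)/d)² = 1.250 × (2.564/0.80)².
n₁ = 1.250 × 10.27 = 12.8.
Round up: n₁ = 13, giving n₂ = 4 × 13 = 52.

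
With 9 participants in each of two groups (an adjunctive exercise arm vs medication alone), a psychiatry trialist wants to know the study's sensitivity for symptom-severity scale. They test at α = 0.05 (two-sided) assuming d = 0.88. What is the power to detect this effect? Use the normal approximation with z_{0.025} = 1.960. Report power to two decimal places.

power ≈ 0.46

For two equal groups, power = Φ(d·√(n/2) − z_{α/2}).
d·√(n/2) = 0.88 × √(9/2) = 0.88 × 2.121 = 1.867.
z_β = 1.867 − 1.960 = -0.093.
Power = Φ(-0.093) = 0.463.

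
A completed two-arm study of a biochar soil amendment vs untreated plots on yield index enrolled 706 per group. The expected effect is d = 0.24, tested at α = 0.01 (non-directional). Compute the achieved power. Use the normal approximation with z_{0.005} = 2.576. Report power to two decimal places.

power ≈ 0.97

For two equal groups, power = Φ(d·√(n/2) − z_{α/2}).
d·√(n/2) = 0.24 × √(706/2) = 0.24 × 18.788 = 4.509.
z_β = 4.509 − 2.576 = 1.933.
Power = Φ(1.933) = 0.973.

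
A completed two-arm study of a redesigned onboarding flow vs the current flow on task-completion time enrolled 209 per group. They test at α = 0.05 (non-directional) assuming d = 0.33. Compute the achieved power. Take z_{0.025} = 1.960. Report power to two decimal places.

For two equal groups, power = Φ(d·√(n/2) − z_{α/2}).
d·√(n/2) = 0.33 × √(209/2) = 0.33 × 10.223 = 3.373.
z_β = 3.373 − 1.960 = 1.413.
Power = Φ(1.413) = 0.921.

power ≈ 0.92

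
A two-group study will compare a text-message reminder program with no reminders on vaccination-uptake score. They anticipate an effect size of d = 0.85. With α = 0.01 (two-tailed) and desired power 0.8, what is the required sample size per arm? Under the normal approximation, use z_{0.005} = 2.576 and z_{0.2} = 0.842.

n = 33 per group

For two independent groups with equal n: n = 2·((z_{α/2} + z_β) / d)².
z_{α/2} + z_β = 2.576 + 0.842 = 3.418.
n = 2 × (3.418 / 0.85)² = 2 × 4.021² = 2 × 16.17 = 32.3.
Round up to the next whole participant.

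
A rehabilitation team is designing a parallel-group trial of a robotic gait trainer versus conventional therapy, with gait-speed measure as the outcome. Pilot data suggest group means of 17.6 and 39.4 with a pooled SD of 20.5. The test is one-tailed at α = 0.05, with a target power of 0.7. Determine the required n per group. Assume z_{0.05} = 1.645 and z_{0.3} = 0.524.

Cohen's d = |M₁ − M₂| / SD_pooled = |17.6 − 39.4| / 20.5 = 21.8 / 20.5 = 1.063.
For two independent groups with equal n: n = 2·((z_{α} + z_β) / d)².
z_{α} + z_β = 1.645 + 0.524 = 2.169.
n = 2 × (2.169 / 1.063)² = 2 × 2.040² = 2 × 4.16 = 8.3.
Round up to the next whole participant.

n = 9 per group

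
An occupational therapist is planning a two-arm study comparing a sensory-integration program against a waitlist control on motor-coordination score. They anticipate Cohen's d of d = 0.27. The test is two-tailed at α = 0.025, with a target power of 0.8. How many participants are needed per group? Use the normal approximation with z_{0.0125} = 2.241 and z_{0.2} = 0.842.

n = 261 per group

For two independent groups with equal n: n = 2·((z_{α/2} + z_β) / d)².
z_{α/2} + z_β = 2.241 + 0.842 = 3.083.
n = 2 × (3.083 / 0.27)² = 2 × 11.419² = 2 × 130.38 = 260.8.
Round up to the next whole participant.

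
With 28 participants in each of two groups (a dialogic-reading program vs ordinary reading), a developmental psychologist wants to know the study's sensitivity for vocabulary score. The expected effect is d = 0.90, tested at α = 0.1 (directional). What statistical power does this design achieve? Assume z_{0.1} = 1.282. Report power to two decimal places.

For two equal groups, power = Φ(d·√(n/2) − z_{α}).
d·√(n/2) = 0.90 × √(28/2) = 0.90 × 3.742 = 3.367.
z_β = 3.367 − 1.282 = 2.085.
Power = Φ(2.085) = 0.981.

power ≈ 0.98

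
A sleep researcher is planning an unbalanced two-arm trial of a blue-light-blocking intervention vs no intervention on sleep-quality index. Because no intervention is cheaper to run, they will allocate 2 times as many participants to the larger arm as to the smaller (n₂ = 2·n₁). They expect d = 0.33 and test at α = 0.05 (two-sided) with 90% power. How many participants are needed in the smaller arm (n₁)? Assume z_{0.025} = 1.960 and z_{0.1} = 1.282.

With allocation ratio k = n₂/n₁ = 2, Var(x̄₁−x̄₂) = σ²(1/n₁ + 1/(k·n₁)) = σ²·(k+1)/(k·n₁).
So n₁ = (1 + 1/k)·((z_{α/2} + z_β)/d)² = 1.500 × (3.242/0.33)².
n₁ = 1.500 × 96.52 = 144.8.
Round up: n₁ = 145, giving n₂ = 2 × 145 = 290.

n₁ = 145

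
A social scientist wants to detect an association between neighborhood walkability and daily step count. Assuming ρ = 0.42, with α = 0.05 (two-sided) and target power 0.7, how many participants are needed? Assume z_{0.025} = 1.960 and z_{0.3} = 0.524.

n = 34

Fisher's z: C = ½·ln((1+r)/(1−r)) = ½·ln(2.4483) = 0.4477.
n = ((z_{α/2} + z_β)/C)² + 3.
(1.960 + 0.524) / 0.4477 = 2.484 / 0.4477 = 5.548.
n = 5.548² + 3 = 30.78 + 3 = 33.8.
Round up.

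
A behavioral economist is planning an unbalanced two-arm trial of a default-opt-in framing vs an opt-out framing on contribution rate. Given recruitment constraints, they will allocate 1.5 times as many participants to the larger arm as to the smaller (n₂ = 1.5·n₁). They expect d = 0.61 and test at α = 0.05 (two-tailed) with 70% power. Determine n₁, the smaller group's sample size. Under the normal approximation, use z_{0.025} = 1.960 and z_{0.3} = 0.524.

With allocation ratio k = n₂/n₁ = 1.5, Var(x̄₁−x̄₂) = σ²(1/n₁ + 1/(k·n₁)) = σ²·(k+1)/(k·n₁).
So n₁ = (1 + 1/k)·((z_{α/2} + z_β)/d)² = 1.667 × (2.484/0.61)².
n₁ = 1.667 × 16.58 = 27.6.
Round up: n₁ = 28, giving n₂ = 1.5 × 28 = 42.

n₁ = 28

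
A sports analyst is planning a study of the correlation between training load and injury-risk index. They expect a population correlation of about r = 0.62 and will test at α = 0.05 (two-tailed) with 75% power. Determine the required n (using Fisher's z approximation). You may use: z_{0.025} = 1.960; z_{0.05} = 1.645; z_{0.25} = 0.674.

Fisher's z: C = ½·ln((1+r)/(1−r)) = ½·ln(4.2632) = 0.7250.
n = ((z_{α/2} + z_β)/C)² + 3.
(1.960 + 0.674) / 0.7250 = 2.634 / 0.7250 = 3.633.
n = 3.633² + 3 = 13.20 + 3 = 16.2.
Round up.

n = 17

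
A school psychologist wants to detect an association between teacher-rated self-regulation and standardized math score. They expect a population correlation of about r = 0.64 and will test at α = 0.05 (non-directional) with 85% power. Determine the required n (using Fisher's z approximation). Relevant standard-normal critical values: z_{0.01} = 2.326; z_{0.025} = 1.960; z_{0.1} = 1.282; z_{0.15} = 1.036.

n = 19

Fisher's z: C = ½·ln((1+r)/(1−r)) = ½·ln(4.5556) = 0.7582.
n = ((z_{α/2} + z_β)/C)² + 3.
(1.960 + 1.036) / 0.7582 = 2.996 / 0.7582 = 3.951.
n = 3.951² + 3 = 15.61 + 3 = 18.6.
Round up.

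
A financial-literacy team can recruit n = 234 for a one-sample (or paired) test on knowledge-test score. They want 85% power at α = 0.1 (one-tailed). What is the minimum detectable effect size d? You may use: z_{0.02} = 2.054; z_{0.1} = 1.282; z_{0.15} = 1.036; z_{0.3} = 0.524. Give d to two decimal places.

d_min ≈ 0.15

For a single sample (or paired design) of n = 234: d_min = (z_{α} + z_β)/√n.
z-sum = 1.282 + 1.036 = 2.318.
d_min = 2.318 / √234 = 2.318 / 15.297 = 0.152.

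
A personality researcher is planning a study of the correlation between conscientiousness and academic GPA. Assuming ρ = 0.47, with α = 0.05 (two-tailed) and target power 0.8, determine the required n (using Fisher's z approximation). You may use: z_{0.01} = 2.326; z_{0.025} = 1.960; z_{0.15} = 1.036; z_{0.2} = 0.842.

n = 34

Fisher's z: C = ½·ln((1+r)/(1−r)) = ½·ln(2.7736) = 0.5101.
n = ((z_{α/2} + z_β)/C)² + 3.
(1.960 + 0.842) / 0.5101 = 2.802 / 0.5101 = 5.493.
n = 5.493² + 3 = 30.17 + 3 = 33.2.
Round up.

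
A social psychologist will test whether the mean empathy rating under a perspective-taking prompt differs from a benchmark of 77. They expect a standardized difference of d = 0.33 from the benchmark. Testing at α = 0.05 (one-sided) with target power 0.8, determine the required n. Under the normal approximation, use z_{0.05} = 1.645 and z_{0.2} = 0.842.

For a one-sample test: n = ((z_{α} + z_β) / d)².
z_{α} + z_β = 1.645 + 0.842 = 2.487.
n = (2.487 / 0.33)² = 7.536² = 56.80.
Round up.

n = 57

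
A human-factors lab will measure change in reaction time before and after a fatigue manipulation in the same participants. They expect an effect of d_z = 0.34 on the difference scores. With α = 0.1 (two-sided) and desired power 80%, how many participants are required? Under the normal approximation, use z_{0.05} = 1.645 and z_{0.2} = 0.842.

For a paired (one-sample on differences) test: n = ((z_{α/2} + z_β) / d)².
z_{α/2} + z_β = 1.645 + 0.842 = 2.487.
n = (2.487 / 0.34)² = 7.315² = 53.50.
Round up.

n = 54 pairs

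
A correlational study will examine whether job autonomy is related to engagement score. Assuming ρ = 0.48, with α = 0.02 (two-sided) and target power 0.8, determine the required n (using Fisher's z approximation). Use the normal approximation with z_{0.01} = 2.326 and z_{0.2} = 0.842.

Fisher's z: C = ½·ln((1+r)/(1−r)) = ½·ln(2.8462) = 0.5230.
n = ((z_{α/2} + z_β)/C)² + 3.
(2.326 + 0.842) / 0.5230 = 3.168 / 0.5230 = 6.057.
n = 6.057² + 3 = 36.69 + 3 = 39.7.
Round up.

n = 40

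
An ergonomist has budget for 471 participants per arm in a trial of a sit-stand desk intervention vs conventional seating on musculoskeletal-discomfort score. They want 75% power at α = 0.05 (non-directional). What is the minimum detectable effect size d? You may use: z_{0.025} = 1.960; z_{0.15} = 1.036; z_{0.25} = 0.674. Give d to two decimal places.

For two independent groups of n = 471 each: d_min = (z_{α/2} + z_β)·√(2/n).
z-sum = 1.960 + 0.674 = 2.634.
d_min = 2.634 × √(2/471) = 2.634 × 0.0652 = 0.172.

d_min ≈ 0.17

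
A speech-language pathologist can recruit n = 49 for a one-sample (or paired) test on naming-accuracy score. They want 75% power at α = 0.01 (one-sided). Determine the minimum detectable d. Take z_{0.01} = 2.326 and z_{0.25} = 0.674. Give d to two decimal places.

d_min ≈ 0.43

For a single sample (or paired design) of n = 49: d_min = (z_{α} + z_β)/√n.
z-sum = 2.326 + 0.674 = 3.000.
d_min = 3.000 / √49 = 3.000 / 7.000 = 0.429.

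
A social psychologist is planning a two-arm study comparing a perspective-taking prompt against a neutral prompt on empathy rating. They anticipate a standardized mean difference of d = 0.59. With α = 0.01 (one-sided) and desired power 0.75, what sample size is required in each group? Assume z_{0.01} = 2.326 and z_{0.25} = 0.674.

For two independent groups with equal n: n = 2·((z_{α} + z_β) / d)².
z_{α} + z_β = 2.326 + 0.674 = 3.000.
n = 2 × (3.000 / 0.59)² = 2 × 5.085² = 2 × 25.85 = 51.7.
Round up to the next whole participant.

n = 52 per group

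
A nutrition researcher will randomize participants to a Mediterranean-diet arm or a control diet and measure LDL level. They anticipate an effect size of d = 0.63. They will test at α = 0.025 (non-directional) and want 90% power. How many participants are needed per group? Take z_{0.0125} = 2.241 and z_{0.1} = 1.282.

For two independent groups with equal n: n = 2·((z_{α/2} + z_β) / d)².
z_{α/2} + z_β = 2.241 + 1.282 = 3.523.
n = 2 × (3.523 / 0.63)² = 2 × 5.592² = 2 × 31.27 = 62.5.
Round up to the next whole participant.

n = 63 per group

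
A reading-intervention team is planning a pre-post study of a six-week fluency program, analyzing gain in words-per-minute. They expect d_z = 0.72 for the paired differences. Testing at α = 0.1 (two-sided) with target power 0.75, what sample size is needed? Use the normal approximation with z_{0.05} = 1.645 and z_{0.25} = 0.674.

n = 11 pairs

For a paired (one-sample on differences) test: n = ((z_{α/2} + z_β) / d)².
z_{α/2} + z_β = 1.645 + 0.674 = 2.319.
n = (2.319 / 0.72)² = 3.221² = 10.37.
Round up.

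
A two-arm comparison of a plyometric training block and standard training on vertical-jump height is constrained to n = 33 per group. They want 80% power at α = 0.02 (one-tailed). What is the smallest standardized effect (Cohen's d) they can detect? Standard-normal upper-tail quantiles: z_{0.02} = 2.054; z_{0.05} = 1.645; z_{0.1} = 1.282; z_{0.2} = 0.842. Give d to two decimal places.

For two independent groups of n = 33 each: d_min = (z_{α} + z_β)·√(2/n).
z-sum = 2.054 + 0.842 = 2.896.
d_min = 2.896 × √(2/33) = 2.896 × 0.2462 = 0.713.

d_min ≈ 0.71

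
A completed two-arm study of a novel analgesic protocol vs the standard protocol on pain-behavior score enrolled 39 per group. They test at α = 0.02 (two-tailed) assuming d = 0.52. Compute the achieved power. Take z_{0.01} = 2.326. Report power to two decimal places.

power ≈ 0.49

For two equal groups, power = Φ(d·√(n/2) − z_{α/2}).
d·√(n/2) = 0.52 × √(39/2) = 0.52 × 4.416 = 2.296.
z_β = 2.296 − 2.326 = -0.030.
Power = Φ(-0.030) = 0.488.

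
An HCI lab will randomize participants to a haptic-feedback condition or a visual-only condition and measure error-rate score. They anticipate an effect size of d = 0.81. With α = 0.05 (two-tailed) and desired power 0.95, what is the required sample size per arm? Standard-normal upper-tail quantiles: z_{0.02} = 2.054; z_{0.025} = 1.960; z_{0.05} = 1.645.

n = 40 per group

For two independent groups with equal n: n = 2·((z_{α/2} + z_β) / d)².
z_{α/2} + z_β = 1.960 + 1.645 = 3.605.
n = 2 × (3.605 / 0.81)² = 2 × 4.451² = 2 × 19.81 = 39.6.
Round up to the next whole participant.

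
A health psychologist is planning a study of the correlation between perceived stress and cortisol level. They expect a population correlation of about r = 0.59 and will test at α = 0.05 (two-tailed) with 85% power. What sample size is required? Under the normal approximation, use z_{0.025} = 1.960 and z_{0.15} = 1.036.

Fisher's z: C = ½·ln((1+r)/(1−r)) = ½·ln(3.8780) = 0.6777.
n = ((z_{α/2} + z_β)/C)² + 3.
(1.960 + 1.036) / 0.6777 = 2.996 / 0.6777 = 4.421.
n = 4.421² + 3 = 19.54 + 3 = 22.5.
Round up.

n = 23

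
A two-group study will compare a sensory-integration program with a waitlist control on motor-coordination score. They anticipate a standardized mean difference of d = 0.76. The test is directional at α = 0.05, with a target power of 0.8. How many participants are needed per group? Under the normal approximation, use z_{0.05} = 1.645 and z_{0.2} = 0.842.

For two independent groups with equal n: n = 2·((z_{α} + z_β) / d)².
z_{α} + z_β = 1.645 + 0.842 = 2.487.
n = 2 × (2.487 / 0.76)² = 2 × 3.272² = 2 × 10.71 = 21.4.
Round up to the next whole participant.

n = 22 per group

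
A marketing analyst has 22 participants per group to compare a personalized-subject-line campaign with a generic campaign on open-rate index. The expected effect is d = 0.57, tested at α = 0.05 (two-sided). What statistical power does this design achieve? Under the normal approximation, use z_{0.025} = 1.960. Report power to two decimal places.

power ≈ 0.47

For two equal groups, power = Φ(d·√(n/2) − z_{α/2}).
d·√(n/2) = 0.57 × √(22/2) = 0.57 × 3.317 = 1.890.
z_β = 1.890 − 1.960 = -0.070.
Power = Φ(-0.070) = 0.472.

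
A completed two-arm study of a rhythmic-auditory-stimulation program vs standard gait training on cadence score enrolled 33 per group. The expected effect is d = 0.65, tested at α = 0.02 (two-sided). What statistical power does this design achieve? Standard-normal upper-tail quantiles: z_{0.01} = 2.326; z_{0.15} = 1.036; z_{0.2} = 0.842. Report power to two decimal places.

For two equal groups, power = Φ(d·√(n/2) − z_{α/2}).
d·√(n/2) = 0.65 × √(33/2) = 0.65 × 4.062 = 2.640.
z_β = 2.640 − 2.326 = 0.314.
Power = Φ(0.314) = 0.623.

power ≈ 0.62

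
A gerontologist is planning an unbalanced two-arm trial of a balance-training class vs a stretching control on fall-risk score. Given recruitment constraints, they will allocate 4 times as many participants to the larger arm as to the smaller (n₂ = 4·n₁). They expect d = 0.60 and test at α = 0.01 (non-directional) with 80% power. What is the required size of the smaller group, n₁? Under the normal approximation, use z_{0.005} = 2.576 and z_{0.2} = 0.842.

n₁ = 41

With allocation ratio k = n₂/n₁ = 4, Var(x̄₁−x̄₂) = σ²(1/n₁ + 1/(k·n₁)) = σ²·(k+1)/(k·n₁).
So n₁ = (1 + 1/k)·((z_{α/2} + z_β)/d)² = 1.250 × (3.418/0.60)².
n₁ = 1.250 × 32.45 = 40.6.
Round up: n₁ = 41, giving n₂ = 4 × 41 = 164.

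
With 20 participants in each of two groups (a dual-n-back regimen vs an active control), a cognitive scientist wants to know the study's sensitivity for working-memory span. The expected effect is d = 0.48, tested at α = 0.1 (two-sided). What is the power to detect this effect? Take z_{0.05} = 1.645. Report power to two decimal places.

power ≈ 0.45

For two equal groups, power = Φ(d·√(n/2) − z_{α/2}).
d·√(n/2) = 0.48 × √(20/2) = 0.48 × 3.162 = 1.518.
z_β = 1.518 − 1.645 = -0.127.
Power = Φ(-0.127) = 0.449.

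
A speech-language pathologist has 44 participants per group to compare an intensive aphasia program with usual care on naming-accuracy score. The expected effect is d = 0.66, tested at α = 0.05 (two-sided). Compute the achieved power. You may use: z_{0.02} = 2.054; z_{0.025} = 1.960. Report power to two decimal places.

power ≈ 0.87

For two equal groups, power = Φ(d·√(n/2) − z_{α/2}).
d·√(n/2) = 0.66 × √(44/2) = 0.66 × 4.690 = 3.096.
z_β = 3.096 − 1.960 = 1.136.
Power = Φ(1.136) = 0.872.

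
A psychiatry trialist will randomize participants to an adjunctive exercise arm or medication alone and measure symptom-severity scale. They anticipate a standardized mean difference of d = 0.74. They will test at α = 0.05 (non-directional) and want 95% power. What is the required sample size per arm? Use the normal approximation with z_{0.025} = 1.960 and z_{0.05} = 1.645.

n = 48 per group

For two independent groups with equal n: n = 2·((z_{α/2} + z_β) / d)².
z_{α/2} + z_β = 1.960 + 1.645 = 3.605.
n = 2 × (3.605 / 0.74)² = 2 × 4.872² = 2 × 23.73 = 47.5.
Round up to the next whole participant.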